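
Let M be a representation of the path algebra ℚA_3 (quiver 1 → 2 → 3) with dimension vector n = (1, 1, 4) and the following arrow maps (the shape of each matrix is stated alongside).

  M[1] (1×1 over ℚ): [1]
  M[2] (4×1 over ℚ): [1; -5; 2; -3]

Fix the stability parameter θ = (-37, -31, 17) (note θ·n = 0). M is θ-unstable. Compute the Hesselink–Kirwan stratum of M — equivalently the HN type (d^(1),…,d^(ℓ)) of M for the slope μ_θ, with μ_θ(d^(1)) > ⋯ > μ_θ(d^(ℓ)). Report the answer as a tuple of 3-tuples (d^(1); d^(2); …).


Via rank(M_{q-1}∘⋯∘M_p): M ≅ I[1,3], I[3,3]^3.
μ_θ-semistable layers: μ^(1)=17; μ^(2)=-31; μ^(3)=-37

((0, 0, 4); (0, 1, 0); (1, 0, 0))


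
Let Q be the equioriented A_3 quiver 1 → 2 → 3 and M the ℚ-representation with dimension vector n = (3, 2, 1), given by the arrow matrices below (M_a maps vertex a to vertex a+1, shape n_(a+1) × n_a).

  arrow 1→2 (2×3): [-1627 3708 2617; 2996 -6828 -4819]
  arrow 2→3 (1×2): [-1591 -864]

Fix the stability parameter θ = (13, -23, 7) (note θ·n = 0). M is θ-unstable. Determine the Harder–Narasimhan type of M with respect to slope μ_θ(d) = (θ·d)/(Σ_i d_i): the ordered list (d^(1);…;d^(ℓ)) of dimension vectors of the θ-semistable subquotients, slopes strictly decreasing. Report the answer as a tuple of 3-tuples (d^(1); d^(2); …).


Barcode: M ≅ I[1,1], I[1,2], I[1,3]. HN layers by μ_θ (3 steps, strictly decreasing):
  μ^(1)=13; μ^(2)=7; μ^(3)=-5

((1, 0, 0); (0, 0, 1); (2, 2, 0))


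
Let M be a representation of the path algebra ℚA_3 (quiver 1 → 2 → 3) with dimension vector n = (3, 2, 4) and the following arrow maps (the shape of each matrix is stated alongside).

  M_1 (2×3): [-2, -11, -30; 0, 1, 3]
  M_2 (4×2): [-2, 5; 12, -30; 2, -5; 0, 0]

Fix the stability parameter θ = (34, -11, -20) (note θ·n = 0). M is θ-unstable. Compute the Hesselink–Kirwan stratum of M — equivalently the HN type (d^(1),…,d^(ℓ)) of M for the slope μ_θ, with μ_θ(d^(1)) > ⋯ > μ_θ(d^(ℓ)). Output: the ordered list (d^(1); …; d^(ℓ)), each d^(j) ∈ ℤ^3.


Interval decomposition of M: I[1,1], I[1,2], I[1,3], I[3,3]^3.
HN type (ℓ=4): μ^(1)=34; μ^(2)=23/2; μ^(3)=1; μ^(4)=-20

((1, 0, 0); (1, 1, 0); (1, 1, 1); (0, 0, 3))


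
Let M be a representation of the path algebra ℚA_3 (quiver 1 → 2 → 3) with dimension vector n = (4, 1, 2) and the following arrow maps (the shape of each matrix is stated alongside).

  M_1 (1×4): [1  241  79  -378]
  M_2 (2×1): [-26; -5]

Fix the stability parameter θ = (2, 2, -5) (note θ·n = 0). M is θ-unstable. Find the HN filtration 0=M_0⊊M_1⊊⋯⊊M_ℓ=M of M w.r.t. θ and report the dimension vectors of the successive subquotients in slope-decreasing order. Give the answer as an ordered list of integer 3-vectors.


Interval decomposition of M: I[1,1]^3, I[1,3], I[3,3].
HN type (ℓ=3): μ^(1)=2; μ^(2)=-1/3; μ^(3)=-5

((3, 0, 0); (1, 1, 1); (0, 0, 1))


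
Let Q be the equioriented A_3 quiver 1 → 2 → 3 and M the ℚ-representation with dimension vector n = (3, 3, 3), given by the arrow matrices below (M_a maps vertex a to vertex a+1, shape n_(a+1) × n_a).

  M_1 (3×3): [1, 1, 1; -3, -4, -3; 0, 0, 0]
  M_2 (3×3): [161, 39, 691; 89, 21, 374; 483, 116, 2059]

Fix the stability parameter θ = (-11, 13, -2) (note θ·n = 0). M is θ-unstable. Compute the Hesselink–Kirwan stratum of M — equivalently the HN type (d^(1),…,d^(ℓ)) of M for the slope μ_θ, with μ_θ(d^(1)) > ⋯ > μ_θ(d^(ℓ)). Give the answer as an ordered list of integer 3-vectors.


Via rank(M_{q-1}∘⋯∘M_p): M ≅ I[1,1], I[1,3]^2, I[2,3].
μ_θ-semistable layers: μ^(1)=11/2; μ^(2)=-11

((0, 3, 3); (3, 0, 0))


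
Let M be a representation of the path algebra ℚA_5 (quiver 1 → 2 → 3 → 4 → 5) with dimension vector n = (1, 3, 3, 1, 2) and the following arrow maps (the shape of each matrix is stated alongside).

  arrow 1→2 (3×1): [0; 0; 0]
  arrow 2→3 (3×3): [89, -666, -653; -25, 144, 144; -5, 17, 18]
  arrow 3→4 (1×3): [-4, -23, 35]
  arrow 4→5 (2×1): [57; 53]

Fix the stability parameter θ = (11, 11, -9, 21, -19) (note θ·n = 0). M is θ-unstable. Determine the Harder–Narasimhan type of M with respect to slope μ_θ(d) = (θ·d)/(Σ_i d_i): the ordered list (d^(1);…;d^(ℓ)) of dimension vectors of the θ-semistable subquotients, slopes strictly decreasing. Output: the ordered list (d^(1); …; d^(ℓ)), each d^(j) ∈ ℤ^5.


Interval decomposition of M: I[1,1], I[2,3]^2, I[2,5], I[5,5].
HN type (ℓ=3): μ^(1)=11; μ^(2)=1; μ^(3)=-19

((1, 0, 0, 0, 0); (0, 3, 3, 1, 1); (0, 0, 0, 0, 1))


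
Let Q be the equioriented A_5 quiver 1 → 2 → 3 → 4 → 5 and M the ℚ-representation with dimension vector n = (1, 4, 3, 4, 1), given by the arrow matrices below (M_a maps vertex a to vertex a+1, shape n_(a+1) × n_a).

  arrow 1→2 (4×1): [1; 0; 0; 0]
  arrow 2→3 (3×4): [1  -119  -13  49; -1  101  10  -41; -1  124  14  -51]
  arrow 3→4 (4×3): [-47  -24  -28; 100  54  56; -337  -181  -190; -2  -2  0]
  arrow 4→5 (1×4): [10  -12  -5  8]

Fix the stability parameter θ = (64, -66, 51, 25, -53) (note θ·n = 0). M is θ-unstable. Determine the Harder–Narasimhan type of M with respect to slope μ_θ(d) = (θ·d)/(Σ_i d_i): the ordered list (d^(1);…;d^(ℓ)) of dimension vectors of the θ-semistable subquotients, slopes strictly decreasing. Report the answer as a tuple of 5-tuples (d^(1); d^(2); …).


Barcode: M ≅ I[1,4], I[2,2], I[2,4], I[2,5], I[4,4]. HN layers by μ_θ (5 steps, strictly decreasing):
  μ^(1)=38; μ^(2)=25; μ^(3)=23/3; μ^(4)=-1; μ^(5)=-66

((0, 0, 2, 2, 0); (0, 0, 0, 1, 0); (0, 0, 1, 1, 1); (1, 1, 0, 0, 0); (0, 3, 0, 0, 0))


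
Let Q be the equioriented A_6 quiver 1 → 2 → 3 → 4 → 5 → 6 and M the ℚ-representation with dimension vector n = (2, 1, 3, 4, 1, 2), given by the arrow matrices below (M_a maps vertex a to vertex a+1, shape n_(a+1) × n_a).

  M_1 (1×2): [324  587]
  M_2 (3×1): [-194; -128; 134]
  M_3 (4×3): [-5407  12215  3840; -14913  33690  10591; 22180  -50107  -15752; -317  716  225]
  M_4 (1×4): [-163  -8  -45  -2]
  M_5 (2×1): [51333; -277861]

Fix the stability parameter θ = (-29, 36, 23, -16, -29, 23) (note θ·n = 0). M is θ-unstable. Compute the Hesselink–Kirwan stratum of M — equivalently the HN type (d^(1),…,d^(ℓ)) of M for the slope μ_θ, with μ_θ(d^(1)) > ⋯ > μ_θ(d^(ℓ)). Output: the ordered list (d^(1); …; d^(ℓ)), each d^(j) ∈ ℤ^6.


Via rank(M_{q-1}∘⋯∘M_p): M ≅ I[1,1], I[1,6], I[3,4]^2, I[4,4], I[6,6].
μ_θ-semistable layers: μ^(1)=23; μ^(2)=7/2; μ^(3)=-16; μ^(4)=-29

((0, 0, 0, 0, 0, 2); (0, 1, 3, 3, 1, 0); (0, 0, 0, 1, 0, 0); (2, 0, 0, 0, 0, 0))


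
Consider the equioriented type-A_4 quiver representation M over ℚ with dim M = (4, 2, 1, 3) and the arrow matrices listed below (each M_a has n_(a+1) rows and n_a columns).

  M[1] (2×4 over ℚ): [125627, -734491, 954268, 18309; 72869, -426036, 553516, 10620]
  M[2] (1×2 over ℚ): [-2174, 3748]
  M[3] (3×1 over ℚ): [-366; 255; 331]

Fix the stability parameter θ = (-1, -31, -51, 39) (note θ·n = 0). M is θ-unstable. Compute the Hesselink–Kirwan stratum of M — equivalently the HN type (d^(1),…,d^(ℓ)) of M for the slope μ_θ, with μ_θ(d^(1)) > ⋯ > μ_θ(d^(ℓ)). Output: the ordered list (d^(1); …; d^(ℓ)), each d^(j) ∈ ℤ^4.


Interval decomposition of M: I[1,1]^2, I[1,2], I[1,4], I[4,4]^2.
HN type (ℓ=4): μ^(1)=39; μ^(2)=-1; μ^(3)=-16; μ^(4)=-83/3

((0, 0, 0, 3); (2, 0, 0, 0); (1, 1, 0, 0); (1, 1, 1, 0))


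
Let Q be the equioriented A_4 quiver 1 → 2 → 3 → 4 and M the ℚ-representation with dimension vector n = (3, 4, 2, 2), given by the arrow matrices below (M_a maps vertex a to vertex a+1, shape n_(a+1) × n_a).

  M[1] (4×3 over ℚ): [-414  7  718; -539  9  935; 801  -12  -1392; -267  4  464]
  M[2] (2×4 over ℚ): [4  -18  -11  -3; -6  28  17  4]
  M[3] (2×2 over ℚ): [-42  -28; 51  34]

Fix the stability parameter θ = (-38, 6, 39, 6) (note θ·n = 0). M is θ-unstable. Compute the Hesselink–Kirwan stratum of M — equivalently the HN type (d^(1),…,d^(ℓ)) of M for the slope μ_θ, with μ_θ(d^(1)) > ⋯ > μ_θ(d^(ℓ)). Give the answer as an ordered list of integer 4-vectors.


Interval decomposition of M: I[1,2], I[1,3], I[1,4], I[2,2], I[4,4].
HN type (ℓ=4): μ^(1)=39; μ^(2)=45/2; μ^(3)=6; μ^(4)=-38

((0, 0, 1, 0); (0, 0, 1, 1); (0, 4, 0, 1); (3, 0, 0, 0))


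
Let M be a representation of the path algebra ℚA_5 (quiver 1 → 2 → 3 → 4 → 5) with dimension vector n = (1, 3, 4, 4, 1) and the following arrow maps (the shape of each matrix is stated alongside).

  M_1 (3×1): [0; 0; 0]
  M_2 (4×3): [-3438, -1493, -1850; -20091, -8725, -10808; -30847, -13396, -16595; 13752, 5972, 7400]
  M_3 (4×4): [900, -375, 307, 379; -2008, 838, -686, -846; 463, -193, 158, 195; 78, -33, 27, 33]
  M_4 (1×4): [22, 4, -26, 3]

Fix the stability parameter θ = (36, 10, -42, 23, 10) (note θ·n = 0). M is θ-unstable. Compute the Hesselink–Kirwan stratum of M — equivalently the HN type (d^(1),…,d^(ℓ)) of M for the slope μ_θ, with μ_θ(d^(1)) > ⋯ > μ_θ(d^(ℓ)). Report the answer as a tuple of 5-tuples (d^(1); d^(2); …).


Barcode: M ≅ I[1,1], I[2,3], I[2,4], I[2,5], I[3,3], I[4,4]^2. HN layers by μ_θ (5 steps, strictly decreasing):
  μ^(1)=36; μ^(2)=23; μ^(3)=33/2; μ^(4)=-16; μ^(5)=-42

((1, 0, 0, 0, 0); (0, 0, 0, 3, 0); (0, 0, 0, 1, 1); (0, 3, 3, 0, 0); (0, 0, 1, 0, 0))


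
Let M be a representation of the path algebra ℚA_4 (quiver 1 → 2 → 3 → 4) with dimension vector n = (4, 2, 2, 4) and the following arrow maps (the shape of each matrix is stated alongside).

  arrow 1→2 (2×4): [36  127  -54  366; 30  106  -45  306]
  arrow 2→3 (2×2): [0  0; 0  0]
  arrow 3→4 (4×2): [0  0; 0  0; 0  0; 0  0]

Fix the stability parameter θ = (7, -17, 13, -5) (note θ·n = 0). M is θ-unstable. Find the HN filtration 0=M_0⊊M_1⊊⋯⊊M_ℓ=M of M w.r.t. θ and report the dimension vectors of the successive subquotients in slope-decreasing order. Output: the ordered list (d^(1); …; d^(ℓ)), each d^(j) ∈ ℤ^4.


Interval decomposition of M: I[1,1]^2, I[1,2]^2, I[3,3]^2, I[4,4]^4.
HN type (ℓ=3): μ^(1)=13; μ^(2)=7; μ^(3)=-5

((0, 0, 2, 0); (2, 0, 0, 0); (2, 2, 0, 4))


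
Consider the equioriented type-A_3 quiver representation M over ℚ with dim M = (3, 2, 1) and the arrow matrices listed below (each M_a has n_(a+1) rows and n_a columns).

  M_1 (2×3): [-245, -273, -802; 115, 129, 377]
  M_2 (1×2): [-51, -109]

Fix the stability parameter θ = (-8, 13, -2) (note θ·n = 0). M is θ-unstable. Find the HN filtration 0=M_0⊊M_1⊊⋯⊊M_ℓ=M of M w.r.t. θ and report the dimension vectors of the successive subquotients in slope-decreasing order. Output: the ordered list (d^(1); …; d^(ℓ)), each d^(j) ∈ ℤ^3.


Barcode: M ≅ I[1,1], I[1,2], I[1,3]. HN layers by μ_θ (3 steps, strictly decreasing):
  μ^(1)=13; μ^(2)=11/2; μ^(3)=-8

((0, 1, 0); (0, 1, 1); (3, 0, 0))


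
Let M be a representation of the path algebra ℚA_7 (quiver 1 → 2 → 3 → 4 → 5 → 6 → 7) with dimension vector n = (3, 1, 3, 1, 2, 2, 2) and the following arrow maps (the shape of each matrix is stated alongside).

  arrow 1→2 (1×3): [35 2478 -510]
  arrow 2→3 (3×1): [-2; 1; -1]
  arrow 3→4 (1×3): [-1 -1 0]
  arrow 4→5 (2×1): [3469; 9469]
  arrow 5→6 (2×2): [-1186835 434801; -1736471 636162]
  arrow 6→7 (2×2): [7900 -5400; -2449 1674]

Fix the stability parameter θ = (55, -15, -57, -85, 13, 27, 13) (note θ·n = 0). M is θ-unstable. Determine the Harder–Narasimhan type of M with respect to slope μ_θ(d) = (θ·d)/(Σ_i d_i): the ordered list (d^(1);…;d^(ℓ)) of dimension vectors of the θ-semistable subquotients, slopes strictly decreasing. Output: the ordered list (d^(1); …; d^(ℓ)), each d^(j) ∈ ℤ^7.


Interval decomposition of M: I[1,1]^2, I[1,6], I[3,3]^2, I[5,7], I[7,7].
HN type (ℓ=6): μ^(1)=55; μ^(2)=27; μ^(3)=20; μ^(4)=13; μ^(5)=-51/2; μ^(6)=-57

((2, 0, 0, 0, 0, 0, 0); (0, 0, 0, 0, 0, 1, 0); (0, 0, 0, 0, 0, 1, 1); (0, 0, 0, 0, 2, 0, 1); (1, 1, 1, 1, 0, 0, 0); (0, 0, 2, 0, 0, 0, 0))


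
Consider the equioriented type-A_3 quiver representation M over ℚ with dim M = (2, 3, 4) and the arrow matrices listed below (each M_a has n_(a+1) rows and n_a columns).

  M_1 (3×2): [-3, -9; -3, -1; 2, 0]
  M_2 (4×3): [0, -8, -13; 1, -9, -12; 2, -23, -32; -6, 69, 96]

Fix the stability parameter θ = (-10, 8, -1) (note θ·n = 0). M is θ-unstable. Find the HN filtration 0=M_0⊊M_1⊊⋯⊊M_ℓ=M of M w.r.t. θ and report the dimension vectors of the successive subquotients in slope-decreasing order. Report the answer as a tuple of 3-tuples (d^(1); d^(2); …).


Barcode: M ≅ I[1,3]^2, I[2,3], I[3,3]. HN layers by μ_θ (3 steps, strictly decreasing):
  μ^(1)=7/2; μ^(2)=-1; μ^(3)=-10

((0, 3, 3); (0, 0, 1); (2, 0, 0))


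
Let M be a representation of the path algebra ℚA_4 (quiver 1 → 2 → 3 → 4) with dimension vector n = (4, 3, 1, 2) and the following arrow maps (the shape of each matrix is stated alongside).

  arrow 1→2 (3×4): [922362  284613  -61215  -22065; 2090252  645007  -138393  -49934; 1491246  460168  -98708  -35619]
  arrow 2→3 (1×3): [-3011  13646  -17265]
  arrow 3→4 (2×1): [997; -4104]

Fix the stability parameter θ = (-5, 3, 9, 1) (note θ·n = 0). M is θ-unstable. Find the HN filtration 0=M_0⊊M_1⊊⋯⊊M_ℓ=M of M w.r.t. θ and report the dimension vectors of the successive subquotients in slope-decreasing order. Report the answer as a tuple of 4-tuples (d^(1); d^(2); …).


Barcode: M ≅ I[1,1]^2, I[1,2], I[1,4], I[2,2], I[4,4]. HN layers by μ_θ (4 steps, strictly decreasing):
  μ^(1)=5; μ^(2)=3; μ^(3)=1; μ^(4)=-5

((0, 0, 1, 1); (0, 3, 0, 0); (0, 0, 0, 1); (4, 0, 0, 0))


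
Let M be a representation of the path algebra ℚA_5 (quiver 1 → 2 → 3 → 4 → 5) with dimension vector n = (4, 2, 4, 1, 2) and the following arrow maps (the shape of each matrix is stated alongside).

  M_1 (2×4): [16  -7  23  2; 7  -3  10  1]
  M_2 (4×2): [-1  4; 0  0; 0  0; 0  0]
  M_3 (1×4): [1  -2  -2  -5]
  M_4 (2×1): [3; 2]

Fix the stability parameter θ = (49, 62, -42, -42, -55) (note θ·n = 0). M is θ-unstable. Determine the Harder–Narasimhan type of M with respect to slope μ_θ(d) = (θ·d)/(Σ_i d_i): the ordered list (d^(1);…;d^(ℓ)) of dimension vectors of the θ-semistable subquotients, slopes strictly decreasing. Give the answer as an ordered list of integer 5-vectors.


Via rank(M_{q-1}∘⋯∘M_p): M ≅ I[1,1]^2, I[1,2], I[1,5], I[3,3]^3, I[5,5].
μ_θ-semistable layers: μ^(1)=62; μ^(2)=49; μ^(3)=-28/5; μ^(4)=-42; μ^(5)=-55

((0, 1, 0, 0, 0); (3, 0, 0, 0, 0); (1, 1, 1, 1, 1); (0, 0, 3, 0, 0); (0, 0, 0, 0, 1))


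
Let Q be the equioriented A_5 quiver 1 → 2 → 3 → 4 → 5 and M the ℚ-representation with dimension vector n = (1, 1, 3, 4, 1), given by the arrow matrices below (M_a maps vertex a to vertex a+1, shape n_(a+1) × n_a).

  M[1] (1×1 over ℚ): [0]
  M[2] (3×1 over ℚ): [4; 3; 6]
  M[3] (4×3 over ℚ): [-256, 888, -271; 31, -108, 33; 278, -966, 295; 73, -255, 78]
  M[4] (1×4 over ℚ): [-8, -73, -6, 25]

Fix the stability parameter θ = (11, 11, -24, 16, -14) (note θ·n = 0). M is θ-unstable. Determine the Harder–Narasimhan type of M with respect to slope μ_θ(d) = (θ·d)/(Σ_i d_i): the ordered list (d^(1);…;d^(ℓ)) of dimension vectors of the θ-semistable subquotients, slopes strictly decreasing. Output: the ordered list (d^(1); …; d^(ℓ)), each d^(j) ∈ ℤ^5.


Via rank(M_{q-1}∘⋯∘M_p): M ≅ I[1,1], I[2,5], I[3,4]^2, I[4,4].
μ_θ-semistable layers: μ^(1)=16; μ^(2)=11; μ^(3)=1; μ^(4)=-13/2; μ^(5)=-24

((0, 0, 0, 3, 0); (1, 0, 0, 0, 0); (0, 0, 0, 1, 1); (0, 1, 1, 0, 0); (0, 0, 2, 0, 0))


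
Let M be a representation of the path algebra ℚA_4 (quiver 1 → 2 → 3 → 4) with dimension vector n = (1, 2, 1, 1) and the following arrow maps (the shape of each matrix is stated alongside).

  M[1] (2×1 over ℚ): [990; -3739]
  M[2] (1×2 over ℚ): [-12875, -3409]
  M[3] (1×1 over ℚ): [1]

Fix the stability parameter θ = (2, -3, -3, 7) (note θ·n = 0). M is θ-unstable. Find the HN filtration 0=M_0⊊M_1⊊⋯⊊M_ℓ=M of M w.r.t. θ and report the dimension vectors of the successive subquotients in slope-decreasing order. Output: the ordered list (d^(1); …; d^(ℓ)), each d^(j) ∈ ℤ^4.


Barcode: M ≅ I[1,4], I[2,2]. HN layers by μ_θ (3 steps, strictly decreasing):
  μ^(1)=7; μ^(2)=-4/3; μ^(3)=-3

((0, 0, 0, 1); (1, 1, 1, 0); (0, 1, 0, 0))


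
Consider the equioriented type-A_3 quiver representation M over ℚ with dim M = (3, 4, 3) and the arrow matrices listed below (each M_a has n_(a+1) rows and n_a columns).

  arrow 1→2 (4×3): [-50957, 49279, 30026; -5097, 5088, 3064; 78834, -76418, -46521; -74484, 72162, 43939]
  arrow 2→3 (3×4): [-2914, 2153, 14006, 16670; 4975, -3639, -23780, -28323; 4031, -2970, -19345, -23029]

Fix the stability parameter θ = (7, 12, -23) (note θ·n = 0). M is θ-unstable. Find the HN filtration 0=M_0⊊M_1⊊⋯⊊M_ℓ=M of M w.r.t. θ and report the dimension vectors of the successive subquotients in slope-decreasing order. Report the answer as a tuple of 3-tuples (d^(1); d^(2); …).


Interval decomposition of M: I[1,3]^3, I[2,2].
HN type (ℓ=2): μ^(1)=12; μ^(2)=-4/3

((0, 1, 0); (3, 3, 3))


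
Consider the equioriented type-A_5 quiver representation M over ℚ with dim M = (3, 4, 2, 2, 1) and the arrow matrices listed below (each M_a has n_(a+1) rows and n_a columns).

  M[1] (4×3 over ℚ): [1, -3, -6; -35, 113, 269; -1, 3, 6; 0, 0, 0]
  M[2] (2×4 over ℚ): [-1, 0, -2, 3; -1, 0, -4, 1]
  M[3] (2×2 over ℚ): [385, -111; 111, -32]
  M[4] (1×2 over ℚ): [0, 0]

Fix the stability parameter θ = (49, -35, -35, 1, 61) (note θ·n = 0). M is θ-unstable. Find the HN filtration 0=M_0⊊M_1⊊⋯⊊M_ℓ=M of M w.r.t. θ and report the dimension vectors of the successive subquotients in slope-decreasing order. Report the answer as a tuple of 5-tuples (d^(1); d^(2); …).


Via rank(M_{q-1}∘⋯∘M_p): M ≅ I[1,1], I[1,2], I[1,4], I[2,2], I[2,4], I[5,5].
μ_θ-semistable layers: μ^(1)=61; μ^(2)=49; μ^(3)=7; μ^(4)=1; μ^(5)=-7; μ^(6)=-35

((0, 0, 0, 0, 1); (1, 0, 0, 0, 0); (1, 1, 0, 0, 0); (0, 0, 0, 2, 0); (1, 1, 1, 0, 0); (0, 2, 1, 0, 0))


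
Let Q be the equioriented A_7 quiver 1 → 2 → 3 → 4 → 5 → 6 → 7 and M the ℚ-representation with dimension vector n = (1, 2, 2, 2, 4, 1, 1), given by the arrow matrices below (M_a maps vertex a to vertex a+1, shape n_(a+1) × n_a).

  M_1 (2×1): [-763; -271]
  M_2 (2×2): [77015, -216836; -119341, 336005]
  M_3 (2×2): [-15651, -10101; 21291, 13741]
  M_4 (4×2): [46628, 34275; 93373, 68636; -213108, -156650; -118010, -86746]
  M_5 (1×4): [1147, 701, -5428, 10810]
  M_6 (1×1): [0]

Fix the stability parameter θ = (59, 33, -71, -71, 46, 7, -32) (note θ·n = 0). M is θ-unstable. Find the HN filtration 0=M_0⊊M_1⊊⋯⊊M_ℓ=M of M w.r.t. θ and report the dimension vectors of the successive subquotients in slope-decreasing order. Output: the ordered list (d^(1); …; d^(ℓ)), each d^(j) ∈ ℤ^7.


Via rank(M_{q-1}∘⋯∘M_p): M ≅ I[1,6], I[2,3], I[4,5], I[5,5]^2, I[7,7].
μ_θ-semistable layers: μ^(1)=46; μ^(2)=53/2; μ^(3)=-25/2; μ^(4)=-19; μ^(5)=-32; μ^(6)=-71

((0, 0, 0, 0, 3, 0, 0); (0, 0, 0, 0, 1, 1, 0); (1, 1, 1, 1, 0, 0, 0); (0, 1, 1, 0, 0, 0, 0); (0, 0, 0, 0, 0, 0, 1); (0, 0, 0, 1, 0, 0, 0))


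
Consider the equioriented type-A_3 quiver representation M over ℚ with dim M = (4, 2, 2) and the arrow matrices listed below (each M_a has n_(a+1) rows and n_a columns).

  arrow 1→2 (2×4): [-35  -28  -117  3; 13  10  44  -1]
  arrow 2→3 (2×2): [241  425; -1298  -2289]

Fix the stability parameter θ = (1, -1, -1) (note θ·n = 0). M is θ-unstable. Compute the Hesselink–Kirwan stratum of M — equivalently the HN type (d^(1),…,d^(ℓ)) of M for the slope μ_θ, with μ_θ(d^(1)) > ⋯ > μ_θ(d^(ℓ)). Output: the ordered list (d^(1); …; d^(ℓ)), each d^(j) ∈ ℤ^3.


Interval decomposition of M: I[1,1]^2, I[1,3]^2.
HN type (ℓ=2): μ^(1)=1; μ^(2)=-1/3

((2, 0, 0); (2, 2, 2))


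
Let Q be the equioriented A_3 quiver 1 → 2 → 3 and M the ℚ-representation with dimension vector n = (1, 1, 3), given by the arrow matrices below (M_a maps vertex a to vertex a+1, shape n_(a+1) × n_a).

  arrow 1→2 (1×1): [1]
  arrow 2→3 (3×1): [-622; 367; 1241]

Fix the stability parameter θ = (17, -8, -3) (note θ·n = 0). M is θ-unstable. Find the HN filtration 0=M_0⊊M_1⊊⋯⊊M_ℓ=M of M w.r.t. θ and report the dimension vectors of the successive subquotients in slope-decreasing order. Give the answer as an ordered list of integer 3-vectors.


Interval decomposition of M: I[1,3], I[3,3]^2.
HN type (ℓ=2): μ^(1)=2; μ^(2)=-3

((1, 1, 1); (0, 0, 2))


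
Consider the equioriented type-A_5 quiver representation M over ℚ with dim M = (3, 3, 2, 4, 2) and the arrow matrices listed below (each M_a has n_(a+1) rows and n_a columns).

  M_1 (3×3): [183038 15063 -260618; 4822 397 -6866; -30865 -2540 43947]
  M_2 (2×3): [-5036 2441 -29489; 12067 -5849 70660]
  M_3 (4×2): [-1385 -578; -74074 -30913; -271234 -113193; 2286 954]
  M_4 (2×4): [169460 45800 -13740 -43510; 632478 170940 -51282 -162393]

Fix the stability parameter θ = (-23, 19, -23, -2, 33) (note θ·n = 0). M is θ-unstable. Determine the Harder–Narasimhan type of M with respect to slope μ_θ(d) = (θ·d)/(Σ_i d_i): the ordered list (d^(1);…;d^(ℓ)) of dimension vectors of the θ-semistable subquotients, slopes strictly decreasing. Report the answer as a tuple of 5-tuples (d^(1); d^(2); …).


Via rank(M_{q-1}∘⋯∘M_p): M ≅ I[1,1], I[1,2], I[1,4], I[2,4], I[4,4], I[4,5], I[5,5].
μ_θ-semistable layers: μ^(1)=33; μ^(2)=19; μ^(3)=-2; μ^(4)=-23

((0, 0, 0, 0, 2); (0, 1, 0, 0, 0); (0, 2, 2, 4, 0); (3, 0, 0, 0, 0))


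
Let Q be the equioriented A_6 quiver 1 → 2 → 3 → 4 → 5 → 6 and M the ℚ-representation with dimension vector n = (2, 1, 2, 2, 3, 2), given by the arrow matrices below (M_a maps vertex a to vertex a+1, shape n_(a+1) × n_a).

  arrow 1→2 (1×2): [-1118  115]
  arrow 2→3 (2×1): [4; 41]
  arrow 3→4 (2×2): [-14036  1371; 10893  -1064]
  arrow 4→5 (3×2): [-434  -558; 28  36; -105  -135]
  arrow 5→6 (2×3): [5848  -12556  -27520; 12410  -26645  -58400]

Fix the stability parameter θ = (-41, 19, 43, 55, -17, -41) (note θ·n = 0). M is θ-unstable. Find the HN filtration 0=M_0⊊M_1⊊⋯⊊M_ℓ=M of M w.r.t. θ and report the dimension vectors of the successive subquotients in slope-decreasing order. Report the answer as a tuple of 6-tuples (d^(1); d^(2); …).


Barcode: M ≅ I[1,1], I[1,5], I[3,4], I[5,5], I[5,6], I[6,6]. HN layers by μ_θ (7 steps, strictly decreasing):
  μ^(1)=55; μ^(2)=43; μ^(3)=27; μ^(4)=19; μ^(5)=-17; μ^(6)=-29; μ^(7)=-41

((0, 0, 0, 1, 0, 0); (0, 0, 1, 0, 0, 0); (0, 0, 1, 1, 1, 0); (0, 1, 0, 0, 0, 0); (0, 0, 0, 0, 1, 0); (0, 0, 0, 0, 1, 1); (2, 0, 0, 0, 0, 1))


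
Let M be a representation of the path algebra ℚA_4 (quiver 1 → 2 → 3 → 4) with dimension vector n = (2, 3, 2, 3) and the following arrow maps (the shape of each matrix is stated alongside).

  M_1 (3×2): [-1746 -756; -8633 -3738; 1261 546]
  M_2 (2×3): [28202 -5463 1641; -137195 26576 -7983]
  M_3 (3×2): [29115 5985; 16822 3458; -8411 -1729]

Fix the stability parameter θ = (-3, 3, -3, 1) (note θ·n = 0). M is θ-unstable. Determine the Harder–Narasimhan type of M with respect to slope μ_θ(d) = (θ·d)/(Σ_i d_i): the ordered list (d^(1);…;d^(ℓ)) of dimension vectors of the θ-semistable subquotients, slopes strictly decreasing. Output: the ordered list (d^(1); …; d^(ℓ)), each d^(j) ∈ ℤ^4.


Interval decomposition of M: I[1,1], I[1,4], I[2,2], I[2,3], I[4,4]^2.
HN type (ℓ=4): μ^(1)=3; μ^(2)=1; μ^(3)=0; μ^(4)=-3

((0, 1, 0, 0); (0, 0, 0, 3); (0, 2, 2, 0); (2, 0, 0, 0))


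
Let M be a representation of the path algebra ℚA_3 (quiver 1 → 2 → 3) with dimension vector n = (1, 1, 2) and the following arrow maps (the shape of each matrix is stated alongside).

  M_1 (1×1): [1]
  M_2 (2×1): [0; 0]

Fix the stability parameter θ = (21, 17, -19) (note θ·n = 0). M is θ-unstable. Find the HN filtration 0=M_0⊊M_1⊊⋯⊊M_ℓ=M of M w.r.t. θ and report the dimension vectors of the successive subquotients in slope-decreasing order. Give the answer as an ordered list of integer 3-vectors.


Interval decomposition of M: I[1,2], I[3,3]^2.
HN type (ℓ=2): μ^(1)=19; μ^(2)=-19

((1, 1, 0); (0, 0, 2))


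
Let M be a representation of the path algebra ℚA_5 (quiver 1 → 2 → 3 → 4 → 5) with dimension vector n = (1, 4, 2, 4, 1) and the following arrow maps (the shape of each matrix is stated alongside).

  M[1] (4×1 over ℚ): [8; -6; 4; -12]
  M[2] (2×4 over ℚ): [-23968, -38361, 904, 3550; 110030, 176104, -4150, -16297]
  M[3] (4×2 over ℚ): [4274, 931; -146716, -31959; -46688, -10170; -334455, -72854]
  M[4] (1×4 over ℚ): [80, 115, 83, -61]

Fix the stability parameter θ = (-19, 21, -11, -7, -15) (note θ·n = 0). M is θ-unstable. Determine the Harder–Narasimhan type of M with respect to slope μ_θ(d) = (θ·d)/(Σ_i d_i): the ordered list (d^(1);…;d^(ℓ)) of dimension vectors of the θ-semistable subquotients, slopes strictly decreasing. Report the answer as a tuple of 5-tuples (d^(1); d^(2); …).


Via rank(M_{q-1}∘⋯∘M_p): M ≅ I[1,5], I[2,2]^2, I[2,4], I[4,4]^2.
μ_θ-semistable layers: μ^(1)=21; μ^(2)=1; μ^(3)=-3; μ^(4)=-7; μ^(5)=-19

((0, 2, 0, 0, 0); (0, 1, 1, 1, 0); (0, 1, 1, 1, 1); (0, 0, 0, 2, 0); (1, 0, 0, 0, 0))


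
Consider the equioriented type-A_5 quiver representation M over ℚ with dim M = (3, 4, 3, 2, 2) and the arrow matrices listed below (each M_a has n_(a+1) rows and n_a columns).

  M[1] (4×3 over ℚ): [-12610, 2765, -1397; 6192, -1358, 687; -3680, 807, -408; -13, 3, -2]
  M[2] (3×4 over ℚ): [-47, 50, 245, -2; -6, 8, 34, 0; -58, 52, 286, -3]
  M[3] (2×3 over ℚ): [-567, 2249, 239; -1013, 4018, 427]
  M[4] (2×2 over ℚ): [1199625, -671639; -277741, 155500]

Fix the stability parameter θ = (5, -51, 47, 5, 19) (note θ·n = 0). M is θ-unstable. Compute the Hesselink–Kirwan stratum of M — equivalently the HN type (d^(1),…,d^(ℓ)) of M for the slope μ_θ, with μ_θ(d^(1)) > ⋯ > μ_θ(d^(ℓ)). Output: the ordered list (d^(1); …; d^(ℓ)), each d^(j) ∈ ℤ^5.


Barcode: M ≅ I[1,2], I[1,3], I[1,5], I[2,5]. HN layers by μ_θ (4 steps, strictly decreasing):
  μ^(1)=47; μ^(2)=71/3; μ^(3)=-23; μ^(4)=-51

((0, 0, 1, 0, 0); (0, 0, 2, 2, 2); (3, 3, 0, 0, 0); (0, 1, 0, 0, 0))


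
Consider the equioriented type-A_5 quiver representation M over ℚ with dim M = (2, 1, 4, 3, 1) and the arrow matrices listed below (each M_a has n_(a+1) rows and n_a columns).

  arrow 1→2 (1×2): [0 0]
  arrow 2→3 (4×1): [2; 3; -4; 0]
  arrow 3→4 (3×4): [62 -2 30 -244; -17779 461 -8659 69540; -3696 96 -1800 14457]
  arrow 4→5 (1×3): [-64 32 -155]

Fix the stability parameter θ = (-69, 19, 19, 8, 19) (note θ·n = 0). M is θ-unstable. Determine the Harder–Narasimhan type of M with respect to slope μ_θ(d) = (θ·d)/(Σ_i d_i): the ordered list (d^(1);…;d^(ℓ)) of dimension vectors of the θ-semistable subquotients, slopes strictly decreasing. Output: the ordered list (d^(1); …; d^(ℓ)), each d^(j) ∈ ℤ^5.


Via rank(M_{q-1}∘⋯∘M_p): M ≅ I[1,1]^2, I[2,4], I[3,3]^2, I[3,5], I[4,4].
μ_θ-semistable layers: μ^(1)=19; μ^(2)=46/3; μ^(3)=27/2; μ^(4)=8; μ^(5)=-69

((0, 0, 2, 0, 1); (0, 1, 1, 1, 0); (0, 0, 1, 1, 0); (0, 0, 0, 1, 0); (2, 0, 0, 0, 0))


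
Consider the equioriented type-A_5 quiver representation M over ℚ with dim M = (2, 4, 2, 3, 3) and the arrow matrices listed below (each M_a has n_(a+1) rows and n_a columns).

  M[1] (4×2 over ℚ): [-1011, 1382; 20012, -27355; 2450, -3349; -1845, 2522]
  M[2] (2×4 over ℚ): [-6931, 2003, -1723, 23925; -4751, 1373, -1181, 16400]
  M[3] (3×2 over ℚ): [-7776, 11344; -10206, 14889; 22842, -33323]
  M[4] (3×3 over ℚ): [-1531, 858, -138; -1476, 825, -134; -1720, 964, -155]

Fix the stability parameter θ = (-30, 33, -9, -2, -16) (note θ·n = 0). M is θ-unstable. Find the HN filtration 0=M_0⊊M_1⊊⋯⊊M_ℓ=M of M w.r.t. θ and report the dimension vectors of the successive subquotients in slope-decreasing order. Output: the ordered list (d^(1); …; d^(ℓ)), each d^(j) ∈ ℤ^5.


Interval decomposition of M: I[1,3], I[1,5], I[2,2]^2, I[4,5]^2.
HN type (ℓ=5): μ^(1)=33; μ^(2)=12; μ^(3)=3/2; μ^(4)=-9; μ^(5)=-30

((0, 2, 0, 0, 0); (0, 1, 1, 0, 0); (0, 1, 1, 1, 1); (0, 0, 0, 2, 2); (2, 0, 0, 0, 0))


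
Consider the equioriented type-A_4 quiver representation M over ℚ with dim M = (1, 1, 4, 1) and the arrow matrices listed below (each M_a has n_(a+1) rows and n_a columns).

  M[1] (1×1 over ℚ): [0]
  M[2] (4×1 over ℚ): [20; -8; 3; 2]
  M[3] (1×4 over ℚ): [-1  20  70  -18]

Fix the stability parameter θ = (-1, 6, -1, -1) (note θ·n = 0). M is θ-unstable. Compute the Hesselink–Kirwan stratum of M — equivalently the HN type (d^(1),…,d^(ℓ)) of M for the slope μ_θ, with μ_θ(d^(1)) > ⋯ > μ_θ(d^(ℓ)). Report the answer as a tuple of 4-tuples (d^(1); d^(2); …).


Via rank(M_{q-1}∘⋯∘M_p): M ≅ I[1,1], I[2,4], I[3,3]^3.
μ_θ-semistable layers: μ^(1)=4/3; μ^(2)=-1

((0, 1, 1, 1); (1, 0, 3, 0))


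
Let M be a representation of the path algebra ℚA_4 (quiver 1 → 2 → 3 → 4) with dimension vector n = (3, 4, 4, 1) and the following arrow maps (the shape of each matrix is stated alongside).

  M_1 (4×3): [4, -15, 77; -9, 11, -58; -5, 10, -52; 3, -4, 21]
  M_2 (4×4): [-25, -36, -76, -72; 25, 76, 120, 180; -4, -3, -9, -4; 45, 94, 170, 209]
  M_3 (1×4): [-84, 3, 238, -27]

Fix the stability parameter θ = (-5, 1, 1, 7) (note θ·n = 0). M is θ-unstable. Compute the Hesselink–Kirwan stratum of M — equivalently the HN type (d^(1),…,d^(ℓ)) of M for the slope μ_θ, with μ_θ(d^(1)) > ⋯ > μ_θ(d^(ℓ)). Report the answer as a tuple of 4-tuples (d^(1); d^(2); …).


Interval decomposition of M: I[1,3]^2, I[1,4], I[2,3].
HN type (ℓ=3): μ^(1)=7; μ^(2)=1; μ^(3)=-5

((0, 0, 0, 1); (0, 4, 4, 0); (3, 0, 0, 0))


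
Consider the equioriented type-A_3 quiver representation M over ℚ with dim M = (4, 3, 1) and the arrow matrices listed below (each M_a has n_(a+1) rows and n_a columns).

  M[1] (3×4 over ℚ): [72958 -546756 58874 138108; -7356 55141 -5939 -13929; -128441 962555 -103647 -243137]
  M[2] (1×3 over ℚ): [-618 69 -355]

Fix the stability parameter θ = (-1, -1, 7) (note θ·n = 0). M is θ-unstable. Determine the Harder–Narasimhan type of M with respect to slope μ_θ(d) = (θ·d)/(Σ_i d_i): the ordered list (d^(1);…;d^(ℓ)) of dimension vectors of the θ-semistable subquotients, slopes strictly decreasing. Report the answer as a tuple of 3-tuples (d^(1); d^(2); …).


Interval decomposition of M: I[1,1], I[1,2]^2, I[1,3].
HN type (ℓ=2): μ^(1)=7; μ^(2)=-1

((0, 0, 1); (4, 3, 0))


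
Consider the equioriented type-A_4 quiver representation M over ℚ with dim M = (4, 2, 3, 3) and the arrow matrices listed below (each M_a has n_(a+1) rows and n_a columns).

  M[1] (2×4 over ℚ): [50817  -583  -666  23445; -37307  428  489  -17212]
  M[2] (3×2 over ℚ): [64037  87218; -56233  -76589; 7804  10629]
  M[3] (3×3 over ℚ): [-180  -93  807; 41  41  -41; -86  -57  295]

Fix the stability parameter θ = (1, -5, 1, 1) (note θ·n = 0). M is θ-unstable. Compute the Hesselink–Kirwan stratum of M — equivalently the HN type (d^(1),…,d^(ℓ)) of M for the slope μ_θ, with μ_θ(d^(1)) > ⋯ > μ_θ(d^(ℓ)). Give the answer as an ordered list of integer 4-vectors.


Via rank(M_{q-1}∘⋯∘M_p): M ≅ I[1,1]^2, I[1,3], I[1,4], I[3,4], I[4,4].
μ_θ-semistable layers: μ^(1)=1; μ^(2)=-2

((2, 0, 3, 3); (2, 2, 0, 0))


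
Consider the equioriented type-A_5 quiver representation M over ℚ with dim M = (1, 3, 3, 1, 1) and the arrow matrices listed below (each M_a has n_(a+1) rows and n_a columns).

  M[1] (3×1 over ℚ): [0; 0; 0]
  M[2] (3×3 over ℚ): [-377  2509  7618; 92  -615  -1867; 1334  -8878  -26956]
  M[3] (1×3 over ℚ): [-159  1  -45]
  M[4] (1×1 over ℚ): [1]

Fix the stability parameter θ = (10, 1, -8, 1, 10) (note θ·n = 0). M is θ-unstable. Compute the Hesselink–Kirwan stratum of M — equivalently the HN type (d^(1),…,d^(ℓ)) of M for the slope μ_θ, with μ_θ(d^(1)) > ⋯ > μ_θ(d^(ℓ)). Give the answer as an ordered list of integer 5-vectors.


Barcode: M ≅ I[1,1], I[2,2], I[2,3], I[2,5], I[3,3]. HN layers by μ_θ (4 steps, strictly decreasing):
  μ^(1)=10; μ^(2)=1; μ^(3)=-7/2; μ^(4)=-8

((1, 0, 0, 0, 1); (0, 1, 0, 1, 0); (0, 2, 2, 0, 0); (0, 0, 1, 0, 0))


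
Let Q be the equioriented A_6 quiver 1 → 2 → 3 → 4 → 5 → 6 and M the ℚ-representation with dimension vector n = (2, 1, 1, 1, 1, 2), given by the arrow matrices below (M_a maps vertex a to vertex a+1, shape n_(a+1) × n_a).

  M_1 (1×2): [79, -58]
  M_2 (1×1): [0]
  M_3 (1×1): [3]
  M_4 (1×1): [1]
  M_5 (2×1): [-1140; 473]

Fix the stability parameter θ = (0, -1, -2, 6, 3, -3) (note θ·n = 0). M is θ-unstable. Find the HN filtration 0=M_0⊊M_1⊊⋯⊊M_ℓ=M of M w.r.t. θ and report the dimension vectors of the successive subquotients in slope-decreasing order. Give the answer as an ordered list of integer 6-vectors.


Barcode: M ≅ I[1,1], I[1,2], I[3,6], I[6,6]. HN layers by μ_θ (5 steps, strictly decreasing):
  μ^(1)=2; μ^(2)=0; μ^(3)=-1/2; μ^(4)=-2; μ^(5)=-3

((0, 0, 0, 1, 1, 1); (1, 0, 0, 0, 0, 0); (1, 1, 0, 0, 0, 0); (0, 0, 1, 0, 0, 0); (0, 0, 0, 0, 0, 1))


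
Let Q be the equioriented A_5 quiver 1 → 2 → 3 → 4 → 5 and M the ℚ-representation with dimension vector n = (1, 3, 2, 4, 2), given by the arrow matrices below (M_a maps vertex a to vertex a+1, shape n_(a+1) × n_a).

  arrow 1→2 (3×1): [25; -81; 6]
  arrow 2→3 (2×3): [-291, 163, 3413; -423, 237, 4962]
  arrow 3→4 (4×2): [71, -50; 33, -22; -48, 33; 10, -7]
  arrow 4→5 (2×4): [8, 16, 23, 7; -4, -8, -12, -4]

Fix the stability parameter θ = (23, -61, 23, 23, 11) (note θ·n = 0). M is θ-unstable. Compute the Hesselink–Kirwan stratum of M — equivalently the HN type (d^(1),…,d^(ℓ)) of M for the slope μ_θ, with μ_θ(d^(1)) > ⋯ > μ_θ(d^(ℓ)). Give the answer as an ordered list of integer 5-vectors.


Interval decomposition of M: I[1,2], I[2,5]^2, I[4,4]^2.
HN type (ℓ=4): μ^(1)=23; μ^(2)=19; μ^(3)=-19; μ^(4)=-61

((0, 0, 0, 2, 0); (0, 0, 2, 2, 2); (1, 1, 0, 0, 0); (0, 2, 0, 0, 0))


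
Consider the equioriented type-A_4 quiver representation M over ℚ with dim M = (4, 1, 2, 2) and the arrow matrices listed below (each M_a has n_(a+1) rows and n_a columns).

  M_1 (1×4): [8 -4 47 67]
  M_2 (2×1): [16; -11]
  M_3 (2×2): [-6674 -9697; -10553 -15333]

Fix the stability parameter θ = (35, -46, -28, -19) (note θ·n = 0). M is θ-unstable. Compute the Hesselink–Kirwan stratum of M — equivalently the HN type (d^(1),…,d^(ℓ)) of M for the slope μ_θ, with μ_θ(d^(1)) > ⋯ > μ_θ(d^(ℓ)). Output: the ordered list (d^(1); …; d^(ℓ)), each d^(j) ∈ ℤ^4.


Via rank(M_{q-1}∘⋯∘M_p): M ≅ I[1,1]^3, I[1,4], I[3,4].
μ_θ-semistable layers: μ^(1)=35; μ^(2)=-29/2; μ^(3)=-19; μ^(4)=-28

((3, 0, 0, 0); (1, 1, 1, 1); (0, 0, 0, 1); (0, 0, 1, 0))


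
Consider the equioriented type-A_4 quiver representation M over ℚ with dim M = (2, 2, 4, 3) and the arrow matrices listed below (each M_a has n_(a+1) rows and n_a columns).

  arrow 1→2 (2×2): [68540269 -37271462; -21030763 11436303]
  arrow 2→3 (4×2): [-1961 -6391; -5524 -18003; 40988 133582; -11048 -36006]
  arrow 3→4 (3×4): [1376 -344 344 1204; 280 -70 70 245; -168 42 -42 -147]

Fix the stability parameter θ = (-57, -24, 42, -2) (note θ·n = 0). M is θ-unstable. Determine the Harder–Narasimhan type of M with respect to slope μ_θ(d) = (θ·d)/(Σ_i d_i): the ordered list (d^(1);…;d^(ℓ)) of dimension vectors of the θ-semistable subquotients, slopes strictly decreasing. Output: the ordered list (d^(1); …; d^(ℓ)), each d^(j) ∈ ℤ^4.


Barcode: M ≅ I[1,3]^2, I[3,3], I[3,4], I[4,4]^2. HN layers by μ_θ (5 steps, strictly decreasing):
  μ^(1)=42; μ^(2)=20; μ^(3)=-2; μ^(4)=-24; μ^(5)=-57

((0, 0, 3, 0); (0, 0, 1, 1); (0, 0, 0, 2); (0, 2, 0, 0); (2, 0, 0, 0))


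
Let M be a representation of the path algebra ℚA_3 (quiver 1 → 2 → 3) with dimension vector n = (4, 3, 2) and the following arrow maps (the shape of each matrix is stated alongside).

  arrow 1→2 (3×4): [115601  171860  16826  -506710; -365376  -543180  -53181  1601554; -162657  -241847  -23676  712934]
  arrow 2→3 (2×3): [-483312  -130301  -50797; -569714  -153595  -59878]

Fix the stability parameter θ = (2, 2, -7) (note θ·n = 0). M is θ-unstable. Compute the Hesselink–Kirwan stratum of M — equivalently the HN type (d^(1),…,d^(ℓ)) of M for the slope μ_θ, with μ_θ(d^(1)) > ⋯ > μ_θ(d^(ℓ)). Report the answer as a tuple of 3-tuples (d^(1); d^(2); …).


Barcode: M ≅ I[1,1], I[1,2], I[1,3]^2. HN layers by μ_θ (2 steps, strictly decreasing):
  μ^(1)=2; μ^(2)=-1

((2, 1, 0); (2, 2, 2))


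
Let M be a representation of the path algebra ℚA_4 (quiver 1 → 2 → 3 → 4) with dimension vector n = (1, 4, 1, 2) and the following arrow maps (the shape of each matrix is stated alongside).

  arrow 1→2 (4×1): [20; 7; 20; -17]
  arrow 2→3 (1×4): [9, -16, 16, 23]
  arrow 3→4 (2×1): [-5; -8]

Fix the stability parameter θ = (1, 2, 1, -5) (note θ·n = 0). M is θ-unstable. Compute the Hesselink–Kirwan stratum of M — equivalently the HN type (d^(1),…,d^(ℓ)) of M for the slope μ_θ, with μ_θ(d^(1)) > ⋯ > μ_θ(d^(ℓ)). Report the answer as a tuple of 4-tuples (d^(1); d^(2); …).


Barcode: M ≅ I[1,4], I[2,2]^3, I[4,4]. HN layers by μ_θ (3 steps, strictly decreasing):
  μ^(1)=2; μ^(2)=-1/4; μ^(3)=-5

((0, 3, 0, 0); (1, 1, 1, 1); (0, 0, 0, 1))


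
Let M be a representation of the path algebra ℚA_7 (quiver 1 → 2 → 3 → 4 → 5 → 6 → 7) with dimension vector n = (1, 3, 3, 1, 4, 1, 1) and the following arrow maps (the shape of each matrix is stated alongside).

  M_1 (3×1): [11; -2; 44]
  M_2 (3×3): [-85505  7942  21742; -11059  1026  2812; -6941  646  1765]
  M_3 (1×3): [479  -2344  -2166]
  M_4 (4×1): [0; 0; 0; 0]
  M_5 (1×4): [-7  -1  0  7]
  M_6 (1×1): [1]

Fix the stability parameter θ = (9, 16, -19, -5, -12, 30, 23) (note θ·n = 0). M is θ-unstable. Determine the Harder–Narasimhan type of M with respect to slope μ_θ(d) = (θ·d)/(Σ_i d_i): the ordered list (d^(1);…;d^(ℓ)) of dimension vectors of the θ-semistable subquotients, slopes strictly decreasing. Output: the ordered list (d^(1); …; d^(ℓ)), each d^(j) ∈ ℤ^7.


Via rank(M_{q-1}∘⋯∘M_p): M ≅ I[1,4], I[2,2], I[2,3], I[3,3], I[5,5]^3, I[5,7].
μ_θ-semistable layers: μ^(1)=53/2; μ^(2)=16; μ^(3)=1/4; μ^(4)=-3/2; μ^(5)=-12; μ^(6)=-19

((0, 0, 0, 0, 0, 1, 1); (0, 1, 0, 0, 0, 0, 0); (1, 1, 1, 1, 0, 0, 0); (0, 1, 1, 0, 0, 0, 0); (0, 0, 0, 0, 4, 0, 0); (0, 0, 1, 0, 0, 0, 0))


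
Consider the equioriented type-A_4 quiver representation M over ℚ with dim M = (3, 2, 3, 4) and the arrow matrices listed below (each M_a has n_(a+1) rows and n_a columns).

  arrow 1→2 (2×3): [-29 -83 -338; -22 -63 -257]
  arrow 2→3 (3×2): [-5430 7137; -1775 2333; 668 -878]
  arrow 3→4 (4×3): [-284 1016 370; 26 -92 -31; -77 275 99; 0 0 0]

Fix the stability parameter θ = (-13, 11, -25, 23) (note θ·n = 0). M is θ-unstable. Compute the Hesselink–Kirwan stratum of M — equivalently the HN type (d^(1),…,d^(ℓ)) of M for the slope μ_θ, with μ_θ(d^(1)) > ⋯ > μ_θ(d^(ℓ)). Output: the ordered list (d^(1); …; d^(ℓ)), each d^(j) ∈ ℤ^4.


Via rank(M_{q-1}∘⋯∘M_p): M ≅ I[1,1], I[1,3], I[1,4], I[3,4], I[4,4]^2.
μ_θ-semistable layers: μ^(1)=23; μ^(2)=-7; μ^(3)=-13; μ^(4)=-25

((0, 0, 0, 4); (0, 2, 2, 0); (3, 0, 0, 0); (0, 0, 1, 0))
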